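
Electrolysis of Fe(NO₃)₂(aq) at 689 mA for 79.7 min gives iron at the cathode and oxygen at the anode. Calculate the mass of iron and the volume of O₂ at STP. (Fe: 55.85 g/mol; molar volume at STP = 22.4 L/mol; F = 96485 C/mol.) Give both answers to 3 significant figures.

0.954 g Fe; 0.191 L O₂

Q = 0.689 × 4782 = 3295 C; n(e⁻) = 3295 / 96485 = 0.03415 mol
Cathode: Fe²⁺ + 2e⁻ → Fe → n(Fe) = 0.03415/2 = 0.01708 mol → 0.954 g
Anode: 2H₂O → O₂ + 4H⁺ + 4e⁻ → n(O₂) = 0.03415/4 = 0.008538 mol → 0.191 L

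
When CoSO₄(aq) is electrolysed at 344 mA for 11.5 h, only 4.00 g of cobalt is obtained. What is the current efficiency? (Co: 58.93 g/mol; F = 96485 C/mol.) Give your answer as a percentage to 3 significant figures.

92.0%

Q = 0.344 × 41400 = 14240 C
n(e⁻) = 14240 / 96485 = 0.1476 mol
Co²⁺ + 2e⁻ → Co, so theoretical n(Co) = 0.07380 mol → 4.349 g
Efficiency = 4.00 / 4.349 = 0.9198 = 92.0%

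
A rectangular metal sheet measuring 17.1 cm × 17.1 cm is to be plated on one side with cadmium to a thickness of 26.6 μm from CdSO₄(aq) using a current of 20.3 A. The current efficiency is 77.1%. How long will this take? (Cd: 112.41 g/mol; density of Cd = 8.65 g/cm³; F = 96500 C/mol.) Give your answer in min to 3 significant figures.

12.3 min

Plated area = 17.1 × 17.1 = 292.4 cm²
Volume = 292.4 × 26.6×10⁻⁴ cm = 0.7778 cm³
m(Cd) = 0.7778 × 8.65 = 6.728 g
n(Cd) = 6.728 / 112.41 = 0.05985 mol; n(e⁻) = 2 × 0.05985 = 0.1197 mol
Q = 0.1197 × 96500 / 0.771 = 14980 C
t = 14980 / 20.3 = 737.9 s = 12.3 min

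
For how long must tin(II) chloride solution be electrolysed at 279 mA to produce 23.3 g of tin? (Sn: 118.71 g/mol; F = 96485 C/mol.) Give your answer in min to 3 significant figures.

2260 min

n(Sn) = 23.3 / 118.71 = 0.1963 mol
Sn²⁺ + 2e⁻ → Sn, so n(e⁻) = 2 × 0.1963 = 0.3926 mol
Q = 0.3926 × 96485 = 37880 C
t = Q / I = 37880 / 0.279 = 1.358×10^5 s = 2260 min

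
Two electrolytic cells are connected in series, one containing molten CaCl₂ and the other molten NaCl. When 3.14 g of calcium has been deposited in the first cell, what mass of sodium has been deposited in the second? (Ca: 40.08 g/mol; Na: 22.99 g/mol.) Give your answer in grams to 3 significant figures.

n(Ca) = 3.14 / 40.08 = 0.07834 mol
Ca²⁺ + 2e⁻ → Ca, so n(e⁻) = 2 × 0.07834 = 0.1567 mol
In series, the same 0.1567 mol of electrons flows through the second cell.
Na⁺ + e⁻ → Na, so n(Na) = 0.1567 mol
m(Na) = 0.1567 × 22.99 = 3.60 g

3.60 g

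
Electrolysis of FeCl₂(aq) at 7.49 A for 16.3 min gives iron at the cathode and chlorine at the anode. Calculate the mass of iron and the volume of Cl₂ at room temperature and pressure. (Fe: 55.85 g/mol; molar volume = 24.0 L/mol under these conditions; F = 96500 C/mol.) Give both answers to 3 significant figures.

Q = 7.49 × 978 = 7325 C; n(e⁻) = 7325 / 96500 = 0.07591 mol
Cathode: Fe²⁺ + 2e⁻ → Fe → n(Fe) = 0.07591/2 = 0.03796 mol → 2.12 g
Anode: 2Cl⁻ → Cl₂ + 2e⁻ → n(Cl₂) = 0.07591/2 = 0.03796 mol → 0.911 L

2.12 g Fe; 0.911 L Cl₂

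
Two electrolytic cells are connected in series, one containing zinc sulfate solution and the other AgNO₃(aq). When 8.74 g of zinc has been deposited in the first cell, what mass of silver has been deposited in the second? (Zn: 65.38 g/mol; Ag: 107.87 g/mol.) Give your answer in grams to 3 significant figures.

28.8 g

n(Zn) = 8.74 / 65.38 = 0.1337 mol
Zn²⁺ + 2e⁻ → Zn, so n(e⁻) = 2 × 0.1337 = 0.2674 mol
The cells are in series, so the same charge (and hence the same n(e⁻) = 0.2674 mol) passes through both.
Ag⁺ + e⁻ → Ag, so n(Ag) = 0.2674 mol
m(Ag) = 0.2674 × 107.87 = 28.8 g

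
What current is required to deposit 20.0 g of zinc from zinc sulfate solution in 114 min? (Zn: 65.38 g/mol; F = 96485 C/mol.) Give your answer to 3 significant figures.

8.63 A

n(Zn) = 20.0 / 65.38 = 0.3059 mol
Zn²⁺ + 2e⁻ → Zn, so n(e⁻) = 2 × 0.3059 = 0.6118 mol
Q = 0.6118 × 96485 = 59030 C
I = Q / t = 59030 / 6840 s = 8.63 A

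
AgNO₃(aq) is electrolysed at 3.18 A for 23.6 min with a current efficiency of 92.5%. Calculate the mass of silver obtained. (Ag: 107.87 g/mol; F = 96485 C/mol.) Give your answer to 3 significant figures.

Q = 3.18 × 1416 = 4503 C
n(e⁻) = 4503 / 96485 = 0.04667 mol
Ag⁺ + e⁻ → Ag, so theoretical m(Ag) = 0.04667 × 107.87 = 5.034 g
Actual mass = 92.5% × 5.034 = 4.66 g

4.66 g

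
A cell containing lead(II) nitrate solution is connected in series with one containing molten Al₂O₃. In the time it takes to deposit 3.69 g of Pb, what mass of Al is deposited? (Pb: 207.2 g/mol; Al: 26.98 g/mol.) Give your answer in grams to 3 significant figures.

n(Pb) = 3.69 / 207.2 = 0.01781 mol
Pb²⁺ + 2e⁻ → Pb, so n(e⁻) = 2 × 0.01781 = 0.03562 mol
The cells are in series, so the same charge (and hence the same n(e⁻) = 0.03562 mol) passes through both.
Al³⁺ + 3e⁻ → Al, so n(Al) = 0.03562 / 3 = 0.01187 mol
m(Al) = 0.01187 × 26.98 = 0.320 g

0.320 g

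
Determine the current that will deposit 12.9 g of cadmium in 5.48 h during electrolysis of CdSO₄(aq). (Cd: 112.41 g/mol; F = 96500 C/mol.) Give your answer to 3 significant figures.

1.12 A

n(Cd) = 12.9 / 112.41 = 0.1148 mol
Cd²⁺ + 2e⁻ → Cd, so n(e⁻) = 2 × 0.1148 = 0.2296 mol
Q = 0.2296 × 96500 = 22160 C
I = Q / t = 22160 / 19728 s = 1.12 A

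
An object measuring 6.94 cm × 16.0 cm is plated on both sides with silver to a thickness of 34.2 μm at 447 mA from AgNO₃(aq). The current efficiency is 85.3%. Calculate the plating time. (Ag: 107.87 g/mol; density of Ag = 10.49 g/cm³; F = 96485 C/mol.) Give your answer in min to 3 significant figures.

Plated area = 2 × 6.94 × 16.0 = 222.1 cm²
Volume = 222.1 × 34.2×10⁻⁴ cm = 0.7596 cm³
m(Ag) = 0.7596 × 10.49 = 7.968 g
n(Ag) = 7.968 / 107.87 = 0.07387 mol; n(e⁻) = 0.07387 mol
Q = 0.07387 × 96485 / 0.853 = 8356 C
t = 8356 / 0.447 = 18690 s = 312 min

312 min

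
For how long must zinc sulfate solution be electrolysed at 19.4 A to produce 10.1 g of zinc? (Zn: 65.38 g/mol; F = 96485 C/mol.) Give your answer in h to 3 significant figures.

n(Zn) = 10.1 / 65.38 = 0.1545 mol
Zn²⁺ + 2e⁻ → Zn, so n(e⁻) = 2 × 0.1545 = 0.3090 mol
Q = 0.3090 × 96485 = 29810 C
t = Q / I = 29810 / 19.4 = 1537 s = 0.427 h

0.427 h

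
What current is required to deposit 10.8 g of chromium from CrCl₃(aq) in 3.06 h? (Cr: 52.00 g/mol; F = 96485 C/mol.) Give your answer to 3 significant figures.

n(Cr) = 10.8 / 52.00 = 0.2077 mol
Cr³⁺ + 3e⁻ → Cr, so n(e⁻) = 3 × 0.2077 = 0.6231 mol
Q = 0.6231 × 96485 = 60120 C
I = Q / t = 60120 / 11016 s = 5.46 A

5.46 A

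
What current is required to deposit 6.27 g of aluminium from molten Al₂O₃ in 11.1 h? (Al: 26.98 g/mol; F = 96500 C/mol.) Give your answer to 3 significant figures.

1.68 A

n(Al) = 6.27 / 26.98 = 0.2324 mol
Al³⁺ + 3e⁻ → Al, so n(e⁻) = 3 × 0.2324 = 0.6972 mol
Q = 0.6972 × 96500 = 67280 C
I = Q / t = 67280 / 39960 s = 1.68 A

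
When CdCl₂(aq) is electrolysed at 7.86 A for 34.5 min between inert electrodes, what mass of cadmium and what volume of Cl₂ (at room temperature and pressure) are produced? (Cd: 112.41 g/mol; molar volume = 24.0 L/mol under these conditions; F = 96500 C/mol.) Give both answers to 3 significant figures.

Q = 7.86 × 2070 = 16270 C; n(e⁻) = 16270 / 96500 = 0.1686 mol
Cathode: Cd²⁺ + 2e⁻ → Cd → n(Cd) = 0.1686/2 = 0.08430 mol → 9.48 g
Anode: 2Cl⁻ → Cl₂ + 2e⁻ → n(Cl₂) = 0.1686/2 = 0.08430 mol → 2.02 L

9.48 g Cd; 2.02 L Cl₂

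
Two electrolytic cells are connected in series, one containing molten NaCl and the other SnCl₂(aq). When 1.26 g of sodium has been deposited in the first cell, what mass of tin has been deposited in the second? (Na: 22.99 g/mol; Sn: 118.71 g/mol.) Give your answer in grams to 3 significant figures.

n(Na) = 1.26 / 22.99 = 0.05481 mol
Na⁺ + e⁻ → Na, so n(e⁻) = 0.05481 mol
In series, the same 0.05481 mol of electrons flows through the second cell.
Sn²⁺ + 2e⁻ → Sn, so n(Sn) = 0.05481 / 2 = 0.02741 mol
m(Sn) = 0.02741 × 118.71 = 3.25 g

3.25 g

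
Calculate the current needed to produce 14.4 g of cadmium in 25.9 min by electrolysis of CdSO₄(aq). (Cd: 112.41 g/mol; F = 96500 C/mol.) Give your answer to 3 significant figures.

n(Cd) = 14.4 / 112.41 = 0.1281 mol
Cd²⁺ + 2e⁻ → Cd, so n(e⁻) = 2 × 0.1281 = 0.2562 mol
Q = 0.2562 × 96500 = 24720 C
I = Q / t = 24720 / 1554 s = 15.9 A

15.9 A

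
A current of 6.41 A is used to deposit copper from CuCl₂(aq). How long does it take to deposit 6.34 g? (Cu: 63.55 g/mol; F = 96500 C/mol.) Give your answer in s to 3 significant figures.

n(Cu) = 6.34 / 63.55 = 0.09976 mol
Cu²⁺ + 2e⁻ → Cu, so n(e⁻) = 2 × 0.09976 = 0.1995 mol
Q = 0.1995 × 96500 = 19250 C
t = Q / I = 19250 / 6.41 = 3003 s

3000 s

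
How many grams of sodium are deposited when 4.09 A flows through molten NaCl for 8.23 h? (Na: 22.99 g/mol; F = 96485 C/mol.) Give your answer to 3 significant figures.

Q = It = 4.09 × 29628 = 1.212×10^5 C
Moles of electrons = 1.212×10^5 / 96485 = 1.256 mol
Na⁺ + e⁻ → Na, so n(Na) = 1.256 mol
m = 1.256 × 22.99 = 28.9 g

28.9 g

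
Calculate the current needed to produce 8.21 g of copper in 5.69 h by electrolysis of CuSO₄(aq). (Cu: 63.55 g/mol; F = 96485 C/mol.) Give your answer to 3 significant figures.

n(Cu) = 8.21 / 63.55 = 0.1292 mol
Cu²⁺ + 2e⁻ → Cu, so n(e⁻) = 2 × 0.1292 = 0.2584 mol
Q = 0.2584 × 96485 = 24930 C
I = Q / t = 24930 / 20484 s = 1.22 A

1.22 A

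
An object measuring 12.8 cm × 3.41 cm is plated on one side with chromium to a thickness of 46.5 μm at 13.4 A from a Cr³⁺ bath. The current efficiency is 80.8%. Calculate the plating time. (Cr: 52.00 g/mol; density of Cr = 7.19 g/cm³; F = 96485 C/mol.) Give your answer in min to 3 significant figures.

12.5 min

Plated area = 12.8 × 3.41 = 43.65 cm²
Volume = 43.65 × 46.5×10⁻⁴ cm = 0.2030 cm³
m(Cr) = 0.2030 × 7.19 = 1.460 g
n(Cr) = 1.460 / 52.00 = 0.02808 mol; n(e⁻) = 3 × 0.02808 = 0.08424 mol
Q = 0.08424 × 96485 / 0.808 = 10060 C
t = 10060 / 13.4 = 750.7 s = 12.5 min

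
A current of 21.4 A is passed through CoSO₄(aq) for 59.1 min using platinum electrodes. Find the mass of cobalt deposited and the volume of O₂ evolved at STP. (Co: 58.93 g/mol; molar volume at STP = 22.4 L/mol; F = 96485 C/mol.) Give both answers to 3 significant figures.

Q = 21.4 × 3546 = 75880 C; n(e⁻) = 75880 / 96485 = 0.7864 mol
Cathode: Co²⁺ + 2e⁻ → Co → n(Co) = 0.7864/2 = 0.3932 mol → 23.2 g
Anode: 2H₂O → O₂ + 4H⁺ + 4e⁻ → n(O₂) = 0.7864/4 = 0.1966 mol → 4.40 L

23.2 g Co; 4.40 L O₂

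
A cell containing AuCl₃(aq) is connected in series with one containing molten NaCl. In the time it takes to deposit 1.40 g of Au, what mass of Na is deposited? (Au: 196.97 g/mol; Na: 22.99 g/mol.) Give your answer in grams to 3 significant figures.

0.490 g

n(Au) = 1.40 / 196.97 = 0.007108 mol
Au³⁺ + 3e⁻ → Au, so n(e⁻) = 3 × 0.007108 = 0.02132 mol
The cells are in series, so the same charge (and hence the same n(e⁻) = 0.02132 mol) passes through both.
Na⁺ + e⁻ → Na, so n(Na) = 0.02132 mol
m(Na) = 0.02132 × 22.99 = 0.490 g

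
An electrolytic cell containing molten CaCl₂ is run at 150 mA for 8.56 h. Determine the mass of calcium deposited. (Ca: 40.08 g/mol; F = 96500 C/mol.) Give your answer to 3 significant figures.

Q = It = 0.150 × 30816 = 4622 C
n(e⁻) = Q/F = 4622/96500 = 0.04790 mol
Ca²⁺ + 2e⁻ → Ca, so n(Ca) = 0.04790 / 2 = 0.02395 mol
m = 0.02395 × 40.08 = 0.960 g

0.960 g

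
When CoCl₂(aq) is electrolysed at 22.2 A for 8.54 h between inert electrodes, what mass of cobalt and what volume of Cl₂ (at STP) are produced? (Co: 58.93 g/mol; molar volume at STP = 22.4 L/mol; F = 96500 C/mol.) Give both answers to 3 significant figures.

Q = 22.2 × 30744 = 6.825×10^5 C; n(e⁻) = 6.825×10^5 / 96500 = 7.073 mol
Cathode: Co²⁺ + 2e⁻ → Co → n(Co) = 7.073/2 = 3.537 mol → 208 g
Anode: 2Cl⁻ → Cl₂ + 2e⁻ → n(Cl₂) = 7.073/2 = 3.537 mol → 79.2 L

208 g Co; 79.2 L Cl₂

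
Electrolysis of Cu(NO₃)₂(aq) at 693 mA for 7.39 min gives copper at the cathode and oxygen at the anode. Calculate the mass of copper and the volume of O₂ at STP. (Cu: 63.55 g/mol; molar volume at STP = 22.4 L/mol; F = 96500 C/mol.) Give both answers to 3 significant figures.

0.101 g Cu; 0.0178 L O₂

Q = 0.693 × 443.4 = 307.3 C; n(e⁻) = 307.3 / 96500 = 0.003184 mol
Cathode: Cu²⁺ + 2e⁻ → Cu → n(Cu) = 0.003184/2 = 0.001592 mol → 0.101 g
Anode: 2H₂O → O₂ + 4H⁺ + 4e⁻ → n(O₂) = 0.003184/4 = 7.960×10^-4 mol → 0.0178 L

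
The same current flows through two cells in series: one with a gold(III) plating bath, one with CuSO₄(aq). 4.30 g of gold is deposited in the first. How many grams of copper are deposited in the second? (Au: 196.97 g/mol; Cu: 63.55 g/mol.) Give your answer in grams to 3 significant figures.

2.08 g

n(Au) = 4.30 / 196.97 = 0.02183 mol
Au³⁺ + 3e⁻ → Au, so n(e⁻) = 3 × 0.02183 = 0.06549 mol
In series, the same 0.06549 mol of electrons flows through the second cell.
Cu²⁺ + 2e⁻ → Cu, so n(Cu) = 0.06549 / 2 = 0.03275 mol
m(Cu) = 0.03275 × 63.55 = 2.08 g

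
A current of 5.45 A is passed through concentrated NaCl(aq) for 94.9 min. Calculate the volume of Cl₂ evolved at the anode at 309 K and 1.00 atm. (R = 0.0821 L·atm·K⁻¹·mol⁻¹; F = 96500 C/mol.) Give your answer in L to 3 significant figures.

Q = 5.45 A × 5694 s = 31030 C
Moles of electrons = 31030 / 96500 = 0.3216 mol
2Cl⁻ → Cl₂ + 2e⁻, so n(Cl₂) = 0.3216 / 2 = 0.1608 mol
V = nRT/P = 0.1608 × 0.0821 × 309 / 1.00 = 4.079 L

4.08 L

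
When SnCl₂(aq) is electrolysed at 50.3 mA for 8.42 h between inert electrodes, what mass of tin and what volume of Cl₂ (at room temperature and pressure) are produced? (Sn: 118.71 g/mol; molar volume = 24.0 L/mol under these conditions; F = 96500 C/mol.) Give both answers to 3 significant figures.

Q = 0.0503 × 30312 = 1525 C; n(e⁻) = 1525 / 96500 = 0.01580 mol
Cathode: Sn²⁺ + 2e⁻ → Sn → n(Sn) = 0.01580/2 = 0.007900 mol → 0.938 g
Anode: 2Cl⁻ → Cl₂ + 2e⁻ → n(Cl₂) = 0.01580/2 = 0.007900 mol → 0.190 L

0.938 g Sn; 0.190 L Cl₂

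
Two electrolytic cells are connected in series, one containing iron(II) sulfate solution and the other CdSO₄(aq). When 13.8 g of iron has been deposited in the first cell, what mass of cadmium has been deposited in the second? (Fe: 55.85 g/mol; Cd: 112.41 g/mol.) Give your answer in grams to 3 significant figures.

n(Fe) = 13.8 / 55.85 = 0.2471 mol
Fe²⁺ + 2e⁻ → Fe, so n(e⁻) = 2 × 0.2471 = 0.4942 mol
In series, the same 0.4942 mol of electrons flows through the second cell.
Cd²⁺ + 2e⁻ → Cd, so n(Cd) = 0.4942 / 2 = 0.2471 mol
m(Cd) = 0.2471 × 112.41 = 27.8 g

27.8 g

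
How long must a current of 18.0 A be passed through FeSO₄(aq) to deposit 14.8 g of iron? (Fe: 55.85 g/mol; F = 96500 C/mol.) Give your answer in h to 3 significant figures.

0.789 h

n(Fe) = 14.8 / 55.85 = 0.2650 mol
Fe²⁺ + 2e⁻ → Fe, so n(e⁻) = 2 × 0.2650 = 0.5300 mol
Q = 0.5300 × 96500 = 51150 C
t = Q / I = 51150 / 18.0 = 2842 s = 0.789 h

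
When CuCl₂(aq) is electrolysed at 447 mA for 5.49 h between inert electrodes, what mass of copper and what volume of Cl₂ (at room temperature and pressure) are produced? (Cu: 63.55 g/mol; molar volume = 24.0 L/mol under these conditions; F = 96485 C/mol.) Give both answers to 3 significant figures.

2.91 g Cu; 1.10 L Cl₂

Q = 0.447 × 19764 = 8835 C; n(e⁻) = 8835 / 96485 = 0.09157 mol
Cathode: Cu²⁺ + 2e⁻ → Cu → n(Cu) = 0.09157/2 = 0.04579 mol → 2.91 g
Anode: 2Cl⁻ → Cl₂ + 2e⁻ → n(Cl₂) = 0.09157/2 = 0.04579 mol → 1.10 L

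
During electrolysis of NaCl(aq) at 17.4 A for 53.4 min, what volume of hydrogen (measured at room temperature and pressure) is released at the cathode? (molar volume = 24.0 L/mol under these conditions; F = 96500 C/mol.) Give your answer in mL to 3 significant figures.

Q = 17.4 A × 3204 s = 55750 C
n(e⁻) = 55750 / 96500 = 0.5777 mol
2H⁺ + 2e⁻ → H₂, so n(H₂) = 0.5777 / 2 = 0.2889 mol
V = 0.2889 × 24.0 = 6.934 L
= 6930 mL

6930 mL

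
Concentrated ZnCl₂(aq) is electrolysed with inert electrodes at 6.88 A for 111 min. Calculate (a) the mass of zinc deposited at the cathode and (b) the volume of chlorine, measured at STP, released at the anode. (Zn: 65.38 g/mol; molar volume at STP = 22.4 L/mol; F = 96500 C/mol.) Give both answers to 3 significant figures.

15.5 g Zn; 5.32 L Cl₂

Q = 6.88 × 6660 = 45820 C; n(e⁻) = 45820 / 96500 = 0.4748 mol
Cathode: Zn²⁺ + 2e⁻ → Zn → n(Zn) = 0.4748/2 = 0.2374 mol → 15.5 g
Anode: 2Cl⁻ → Cl₂ + 2e⁻ → n(Cl₂) = 0.4748/2 = 0.2374 mol → 5.32 L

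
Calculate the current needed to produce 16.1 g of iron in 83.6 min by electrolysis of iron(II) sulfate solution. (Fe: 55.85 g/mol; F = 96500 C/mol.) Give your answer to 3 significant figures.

n(Fe) = 16.1 / 55.85 = 0.2883 mol
Fe²⁺ + 2e⁻ → Fe, so n(e⁻) = 2 × 0.2883 = 0.5766 mol
Q = 0.5766 × 96500 = 55640 C
I = Q / t = 55640 / 5016 s = 11.1 A

11.1 A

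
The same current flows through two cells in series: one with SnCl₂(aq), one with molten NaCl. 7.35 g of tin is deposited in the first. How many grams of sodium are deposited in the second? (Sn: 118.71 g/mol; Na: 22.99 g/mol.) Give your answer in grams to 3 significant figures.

n(Sn) = 7.35 / 118.71 = 0.06192 mol
Sn²⁺ + 2e⁻ → Sn, so n(e⁻) = 2 × 0.06192 = 0.1238 mol
In series, the same 0.1238 mol of electrons flows through the second cell.
Na⁺ + e⁻ → Na, so n(Na) = 0.1238 mol
m(Na) = 0.1238 × 22.99 = 2.85 g

2.85 g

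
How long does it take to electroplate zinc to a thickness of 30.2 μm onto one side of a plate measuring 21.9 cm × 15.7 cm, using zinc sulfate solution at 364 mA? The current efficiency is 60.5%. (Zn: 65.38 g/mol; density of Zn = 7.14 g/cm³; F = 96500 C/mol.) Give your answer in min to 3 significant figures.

1660 min

Plated area = 21.9 × 15.7 = 343.8 cm²
Volume = 343.8 × 30.2×10⁻⁴ cm = 1.038 cm³
m(Zn) = 1.038 × 7.14 = 7.411 g
n(Zn) = 7.411 / 65.38 = 0.1134 mol; n(e⁻) = 2 × 0.1134 = 0.2268 mol
Q = 0.2268 × 96500 / 0.605 = 36180 C
t = 36180 / 0.364 = 99400 s = 1660 min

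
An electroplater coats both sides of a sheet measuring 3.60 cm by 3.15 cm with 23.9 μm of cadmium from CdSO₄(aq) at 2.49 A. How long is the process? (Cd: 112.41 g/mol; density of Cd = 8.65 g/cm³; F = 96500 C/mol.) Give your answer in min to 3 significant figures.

5.39 min

Plated area = 2 × 3.60 × 3.15 = 22.68 cm²
Volume = 22.68 × 23.9×10⁻⁴ cm = 0.05421 cm³
m(Cd) = 0.05421 × 8.65 = 0.4689 g
n(Cd) = 0.4689 / 112.41 = 0.004171 mol; n(e⁻) = 2 × 0.004171 = 0.008342 mol
Q = 0.008342 × 96500 = 805.0 C
t = 805.0 / 2.49 = 323.3 s = 5.39 min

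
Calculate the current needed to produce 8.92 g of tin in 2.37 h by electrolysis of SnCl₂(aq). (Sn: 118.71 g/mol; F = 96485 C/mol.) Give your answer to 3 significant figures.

1.70 A

n(Sn) = 8.92 / 118.71 = 0.07514 mol
Sn²⁺ + 2e⁻ → Sn, so n(e⁻) = 2 × 0.07514 = 0.1503 mol
Q = 0.1503 × 96485 = 14500 C
I = Q / t = 14500 / 8532 s = 1.70 A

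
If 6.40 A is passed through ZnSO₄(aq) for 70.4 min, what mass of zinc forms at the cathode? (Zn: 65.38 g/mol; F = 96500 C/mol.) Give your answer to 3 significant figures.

Q = It = 6.40 × 4224 = 27030 C
n(e⁻) = Q/F = 27030/96500 = 0.2801 mol
Zn²⁺ + 2e⁻ → Zn, so n(Zn) = 0.2801 / 2 = 0.1401 mol
m = 0.1401 × 65.38 = 9.16 g

9.16 g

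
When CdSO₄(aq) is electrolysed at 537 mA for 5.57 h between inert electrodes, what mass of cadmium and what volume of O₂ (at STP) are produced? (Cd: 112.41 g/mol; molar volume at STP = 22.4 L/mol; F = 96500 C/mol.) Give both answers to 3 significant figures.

Q = 0.537 × 20052 = 10770 C; n(e⁻) = 10770 / 96500 = 0.1116 mol
Cathode: Cd²⁺ + 2e⁻ → Cd → n(Cd) = 0.1116/2 = 0.05580 mol → 6.27 g
Anode: 2H₂O → O₂ + 4H⁺ + 4e⁻ → n(O₂) = 0.1116/4 = 0.02790 mol → 0.625 L

6.27 g Cd; 0.625 L O₂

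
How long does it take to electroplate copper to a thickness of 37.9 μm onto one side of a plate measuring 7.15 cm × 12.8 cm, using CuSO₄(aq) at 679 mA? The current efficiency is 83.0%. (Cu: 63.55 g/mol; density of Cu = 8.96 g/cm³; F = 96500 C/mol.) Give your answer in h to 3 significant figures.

Plated area = 7.15 × 12.8 = 91.52 cm²
Volume = 91.52 × 37.9×10⁻⁴ cm = 0.3469 cm³
m(Cu) = 0.3469 × 8.96 = 3.108 g
n(Cu) = 3.108 / 63.55 = 0.04891 mol; n(e⁻) = 2 × 0.04891 = 0.09782 mol
Q = 0.09782 × 96500 / 0.830 = 11370 C
t = 11370 / 0.679 = 16750 s = 4.65 h

4.65 h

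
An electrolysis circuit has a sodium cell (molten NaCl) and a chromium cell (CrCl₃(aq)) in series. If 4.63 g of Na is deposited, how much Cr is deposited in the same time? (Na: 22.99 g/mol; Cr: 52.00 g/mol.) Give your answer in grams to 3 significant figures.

n(Na) = 4.63 / 22.99 = 0.2014 mol
Na⁺ + e⁻ → Na, so n(e⁻) = 0.2014 mol
Since the cells are in series, n(e⁻) in the Cr cell is also 0.2014 mol.
Cr³⁺ + 3e⁻ → Cr, so n(Cr) = 0.2014 / 3 = 0.06713 mol
m(Cr) = 0.06713 × 52.00 = 3.49 g

3.49 g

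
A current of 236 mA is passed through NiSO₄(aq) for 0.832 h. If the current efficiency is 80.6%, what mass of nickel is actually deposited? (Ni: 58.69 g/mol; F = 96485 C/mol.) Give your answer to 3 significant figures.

Q = 0.236 × 2995.2 = 706.9 C
n(e⁻) = 706.9 / 96485 = 0.007327 mol
Ni²⁺ + 2e⁻ → Ni, so theoretical m(Ni) = 0.003664 × 58.69 = 0.2150 g
Actual mass = 80.6% × 0.2150 = 0.173 g

0.173 g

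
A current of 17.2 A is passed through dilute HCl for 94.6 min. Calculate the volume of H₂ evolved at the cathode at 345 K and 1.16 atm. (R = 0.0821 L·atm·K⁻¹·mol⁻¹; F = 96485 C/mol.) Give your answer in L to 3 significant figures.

12.4 L

Charge passed = 17.2 × 5676 = 97630 C
Moles of electrons = 97630 / 96485 = 1.012 mol
2H⁺ + 2e⁻ → H₂, so n(H₂) = 1.012 / 2 = 0.5060 mol
V = nRT/P = 0.5060 × 0.0821 × 345 / 1.16 = 12.36 L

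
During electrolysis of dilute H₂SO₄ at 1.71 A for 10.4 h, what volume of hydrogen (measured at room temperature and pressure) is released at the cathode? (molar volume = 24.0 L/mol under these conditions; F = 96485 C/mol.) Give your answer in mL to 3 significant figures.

7960 mL

Q = 1.71 A × 37440 s = 64020 C
n(e⁻) = Q/F = 64020/96485 = 0.6635 mol
2H⁺ + 2e⁻ → H₂, so n(H₂) = 0.6635 / 2 = 0.3318 mol
V = 0.3318 × 24.0 = 7.963 L
= 7960 mL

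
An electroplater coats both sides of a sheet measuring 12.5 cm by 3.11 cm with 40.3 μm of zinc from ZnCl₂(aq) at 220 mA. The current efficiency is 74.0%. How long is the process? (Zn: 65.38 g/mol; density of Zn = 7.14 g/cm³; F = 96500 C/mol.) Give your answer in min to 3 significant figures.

676 min

Plated area = 2 × 12.5 × 3.11 = 77.75 cm²
Volume = 77.75 × 40.3×10⁻⁴ cm = 0.3133 cm³
m(Zn) = 0.3133 × 7.14 = 2.237 g
n(Zn) = 2.237 / 65.38 = 0.03422 mol; n(e⁻) = 2 × 0.03422 = 0.06844 mol
Q = 0.06844 × 96500 / 0.740 = 8925 C
t = 8925 / 0.220 = 40570 s = 676 min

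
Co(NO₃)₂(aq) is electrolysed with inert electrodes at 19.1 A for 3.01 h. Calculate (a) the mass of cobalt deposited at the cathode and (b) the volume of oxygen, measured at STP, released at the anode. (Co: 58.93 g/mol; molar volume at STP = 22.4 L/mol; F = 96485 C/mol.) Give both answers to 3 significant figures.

63.2 g Co; 12.0 L O₂

Q = 19.1 × 10836 = 2.070×10^5 C; n(e⁻) = 2.070×10^5 / 96485 = 2.145 mol
Cathode: Co²⁺ + 2e⁻ → Co → n(Co) = 2.145/2 = 1.073 mol → 63.2 g
Anode: 2H₂O → O₂ + 4H⁺ + 4e⁻ → n(O₂) = 2.145/4 = 0.5363 mol → 12.0 L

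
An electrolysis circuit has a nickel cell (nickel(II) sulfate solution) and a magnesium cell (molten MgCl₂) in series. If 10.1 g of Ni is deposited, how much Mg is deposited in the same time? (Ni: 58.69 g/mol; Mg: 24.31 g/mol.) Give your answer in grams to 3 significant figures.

4.18 g

n(Ni) = 10.1 / 58.69 = 0.1721 mol
Ni²⁺ + 2e⁻ → Ni, so n(e⁻) = 2 × 0.1721 = 0.3442 mol
In series, the same 0.3442 mol of electrons flows through the second cell.
Mg²⁺ + 2e⁻ → Mg, so n(Mg) = 0.3442 / 2 = 0.1721 mol
m(Mg) = 0.1721 × 24.31 = 4.18 g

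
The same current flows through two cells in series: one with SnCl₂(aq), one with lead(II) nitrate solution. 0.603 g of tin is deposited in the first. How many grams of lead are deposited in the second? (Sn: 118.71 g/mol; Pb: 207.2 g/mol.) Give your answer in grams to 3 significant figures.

1.05 g

n(Sn) = 0.603 / 118.71 = 0.005080 mol
Sn²⁺ + 2e⁻ → Sn, so n(e⁻) = 2 × 0.005080 = 0.01016 mol
In series, the same 0.01016 mol of electrons flows through the second cell.
Pb²⁺ + 2e⁻ → Pb, so n(Pb) = 0.01016 / 2 = 0.005080 mol
m(Pb) = 0.005080 × 207.2 = 1.05 g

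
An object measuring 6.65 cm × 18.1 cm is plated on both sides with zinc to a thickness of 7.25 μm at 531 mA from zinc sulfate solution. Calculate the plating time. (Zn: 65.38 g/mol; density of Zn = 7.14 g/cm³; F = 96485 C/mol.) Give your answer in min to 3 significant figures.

115 min

Plated area = 2 × 6.65 × 18.1 = 240.7 cm²
Volume = 240.7 × 7.25×10⁻⁴ cm = 0.1745 cm³
m(Zn) = 0.1745 × 7.14 = 1.246 g
n(Zn) = 1.246 / 65.38 = 0.01906 mol; n(e⁻) = 2 × 0.01906 = 0.03812 mol
Q = 0.03812 × 96485 = 3678 C
t = 3678 / 0.531 = 6927 s = 115 min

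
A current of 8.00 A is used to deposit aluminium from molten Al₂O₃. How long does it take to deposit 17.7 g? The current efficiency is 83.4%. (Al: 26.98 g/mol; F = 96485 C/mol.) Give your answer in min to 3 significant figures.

474 min

n(Al) = 17.7 / 26.98 = 0.6560 mol
Al³⁺ + 3e⁻ → Al, so n(e⁻) = 3 × 0.6560 = 1.968 mol
Q = 1.968 × 96485 / 0.834 = 2.277×10^5 C
t = Q / I = 2.277×10^5 / 8.00 = 28460 s = 474 min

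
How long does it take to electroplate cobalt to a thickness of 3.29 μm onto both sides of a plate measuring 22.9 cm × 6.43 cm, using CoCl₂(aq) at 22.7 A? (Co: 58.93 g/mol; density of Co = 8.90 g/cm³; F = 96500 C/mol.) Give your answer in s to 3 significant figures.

124 s

Plated area = 2 × 22.9 × 6.43 = 294.5 cm²
Volume = 294.5 × 3.29×10⁻⁴ cm = 0.09689 cm³
m(Co) = 0.09689 × 8.90 = 0.8623 g
n(Co) = 0.8623 / 58.93 = 0.01463 mol; n(e⁻) = 2 × 0.01463 = 0.02926 mol
Q = 0.02926 × 96500 = 2824 C
t = 2824 / 22.7 = 124.4 s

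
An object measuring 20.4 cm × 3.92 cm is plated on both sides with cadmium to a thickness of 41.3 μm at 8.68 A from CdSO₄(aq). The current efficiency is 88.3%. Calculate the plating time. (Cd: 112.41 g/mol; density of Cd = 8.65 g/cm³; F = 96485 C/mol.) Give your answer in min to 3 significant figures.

Plated area = 2 × 20.4 × 3.92 = 159.9 cm²
Volume = 159.9 × 41.3×10⁻⁴ cm = 0.6604 cm³
m(Cd) = 0.6604 × 8.65 = 5.712 g
n(Cd) = 5.712 / 112.41 = 0.05081 mol; n(e⁻) = 2 × 0.05081 = 0.1016 mol
Q = 0.1016 × 96485 / 0.883 = 11100 C
t = 11100 / 8.68 = 1279 s = 21.3 min

21.3 min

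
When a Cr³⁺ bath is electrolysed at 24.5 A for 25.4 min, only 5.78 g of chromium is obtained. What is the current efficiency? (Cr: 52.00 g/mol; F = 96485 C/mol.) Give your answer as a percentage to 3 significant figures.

Q = 24.5 × 1524 = 37340 C
n(e⁻) = 37340 / 96485 = 0.3870 mol
Cr³⁺ + 3e⁻ → Cr, so theoretical n(Cr) = 0.1290 mol → 6.708 g
Efficiency = 5.78 / 6.708 = 0.8617 = 86.2%

86.2%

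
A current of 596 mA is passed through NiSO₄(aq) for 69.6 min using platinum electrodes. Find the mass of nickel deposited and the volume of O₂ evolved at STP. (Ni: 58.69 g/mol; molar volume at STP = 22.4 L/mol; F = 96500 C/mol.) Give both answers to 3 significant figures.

0.757 g Ni; 0.144 L O₂

Q = 0.596 × 4176 = 2489 C; n(e⁻) = 2489 / 96500 = 0.02579 mol
Cathode: Ni²⁺ + 2e⁻ → Ni → n(Ni) = 0.02579/2 = 0.01290 mol → 0.757 g
Anode: 2H₂O → O₂ + 4H⁺ + 4e⁻ → n(O₂) = 0.02579/4 = 0.006448 mol → 0.144 L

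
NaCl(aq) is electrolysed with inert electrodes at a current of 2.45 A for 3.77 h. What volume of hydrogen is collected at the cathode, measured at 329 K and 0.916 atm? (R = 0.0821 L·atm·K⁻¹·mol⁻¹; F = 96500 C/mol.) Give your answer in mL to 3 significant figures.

Charge passed = 2.45 × 13572 = 33250 C
n(e⁻) = 33250 / 96500 = 0.3446 mol
2H⁺ + 2e⁻ → H₂, so n(H₂) = 0.3446 / 2 = 0.1723 mol
V = nRT/P = 0.1723 × 0.0821 × 329 / 0.916 = 5.081 L
= 5080 mL

5080 mL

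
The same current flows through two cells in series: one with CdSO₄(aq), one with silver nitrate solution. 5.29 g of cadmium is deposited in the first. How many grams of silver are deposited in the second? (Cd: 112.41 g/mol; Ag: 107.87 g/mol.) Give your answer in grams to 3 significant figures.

n(Cd) = 5.29 / 112.41 = 0.04706 mol
Cd²⁺ + 2e⁻ → Cd, so n(e⁻) = 2 × 0.04706 = 0.09412 mol
In series, the same 0.09412 mol of electrons flows through the second cell.
Ag⁺ + e⁻ → Ag, so n(Ag) = 0.09412 mol
m(Ag) = 0.09412 × 107.87 = 10.2 g

10.2 g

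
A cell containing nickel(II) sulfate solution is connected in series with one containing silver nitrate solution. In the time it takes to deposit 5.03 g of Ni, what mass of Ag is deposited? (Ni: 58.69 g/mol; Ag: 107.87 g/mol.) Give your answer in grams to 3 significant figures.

18.5 g

n(Ni) = 5.03 / 58.69 = 0.08570 mol
Ni²⁺ + 2e⁻ → Ni, so n(e⁻) = 2 × 0.08570 = 0.1714 mol
In series, the same 0.1714 mol of electrons flows through the second cell.
Ag⁺ + e⁻ → Ag, so n(Ag) = 0.1714 mol
m(Ag) = 0.1714 × 107.87 = 18.5 g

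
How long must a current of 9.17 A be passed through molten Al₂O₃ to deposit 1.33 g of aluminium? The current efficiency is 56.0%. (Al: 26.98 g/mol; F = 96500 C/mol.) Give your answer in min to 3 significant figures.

n(Al) = 1.33 / 26.98 = 0.04930 mol
Al³⁺ + 3e⁻ → Al, so n(e⁻) = 3 × 0.04930 = 0.1479 mol
Q = 0.1479 × 96500 / 0.560 = 25490 C
t = Q / I = 25490 / 9.17 = 2780 s = 46.3 min

46.3 min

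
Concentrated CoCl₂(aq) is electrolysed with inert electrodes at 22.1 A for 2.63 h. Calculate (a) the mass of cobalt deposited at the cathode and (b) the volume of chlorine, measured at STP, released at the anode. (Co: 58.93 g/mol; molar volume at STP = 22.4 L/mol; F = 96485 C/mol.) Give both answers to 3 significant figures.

63.9 g Co; 24.3 L Cl₂

Q = 22.1 × 9468 = 2.092×10^5 C; n(e⁻) = 2.092×10^5 / 96485 = 2.168 mol
Cathode: Co²⁺ + 2e⁻ → Co → n(Co) = 2.168/2 = 1.084 mol → 63.9 g
Anode: 2Cl⁻ → Cl₂ + 2e⁻ → n(Cl₂) = 2.168/2 = 1.084 mol → 24.3 L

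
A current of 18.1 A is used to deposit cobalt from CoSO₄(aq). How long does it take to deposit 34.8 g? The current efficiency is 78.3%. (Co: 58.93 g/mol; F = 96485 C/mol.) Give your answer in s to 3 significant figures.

8040 s

n(Co) = 34.8 / 58.93 = 0.5905 mol
Co²⁺ + 2e⁻ → Co, so n(e⁻) = 2 × 0.5905 = 1.181 mol
Q = 1.181 × 96485 / 0.783 = 1.455×10^5 C
t = Q / I = 1.455×10^5 / 18.1 = 8039 s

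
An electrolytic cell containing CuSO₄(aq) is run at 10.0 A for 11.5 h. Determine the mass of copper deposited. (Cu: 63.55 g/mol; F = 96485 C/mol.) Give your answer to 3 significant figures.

Q = It = 10.0 × 41400 = 4.140×10^5 C
n(e⁻) = Q/F = 4.140×10^5/96485 = 4.291 mol
Cu²⁺ + 2e⁻ → Cu, so n(Cu) = 4.291 / 2 = 2.146 mol
m = 2.146 × 63.55 = 136 g

136 g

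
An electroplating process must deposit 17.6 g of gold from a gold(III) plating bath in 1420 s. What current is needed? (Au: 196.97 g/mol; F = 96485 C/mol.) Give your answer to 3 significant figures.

n(Au) = 17.6 / 196.97 = 0.08935 mol
Au³⁺ + 3e⁻ → Au, so n(e⁻) = 3 × 0.08935 = 0.2681 mol
Q = 0.2681 × 96485 = 25870 C
I = Q / t = 25870 / 1420 s = 18.2 A

18.2 A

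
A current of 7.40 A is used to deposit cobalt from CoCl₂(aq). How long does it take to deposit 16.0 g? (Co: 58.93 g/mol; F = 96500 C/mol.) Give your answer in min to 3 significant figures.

118 min

n(Co) = 16.0 / 58.93 = 0.2715 mol
Co²⁺ + 2e⁻ → Co, so n(e⁻) = 2 × 0.2715 = 0.5430 mol
Q = 0.5430 × 96500 = 52400 C
t = Q / I = 52400 / 7.40 = 7081 s = 118 min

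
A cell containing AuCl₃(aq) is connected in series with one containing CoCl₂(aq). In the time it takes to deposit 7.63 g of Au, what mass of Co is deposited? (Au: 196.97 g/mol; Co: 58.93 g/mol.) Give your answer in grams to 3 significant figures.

n(Au) = 7.63 / 196.97 = 0.03874 mol
Au³⁺ + 3e⁻ → Au, so n(e⁻) = 3 × 0.03874 = 0.1162 mol
In series, the same 0.1162 mol of electrons flows through the second cell.
Co²⁺ + 2e⁻ → Co, so n(Co) = 0.1162 / 2 = 0.05810 mol
m(Co) = 0.05810 × 58.93 = 3.42 g

3.42 g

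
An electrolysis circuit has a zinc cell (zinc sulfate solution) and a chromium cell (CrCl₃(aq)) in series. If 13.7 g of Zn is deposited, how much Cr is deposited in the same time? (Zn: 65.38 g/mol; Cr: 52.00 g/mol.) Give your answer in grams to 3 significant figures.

n(Zn) = 13.7 / 65.38 = 0.2095 mol
Zn²⁺ + 2e⁻ → Zn, so n(e⁻) = 2 × 0.2095 = 0.4190 mol
Same current for the same time ⇒ same n(e⁻) = 0.4190 mol in both cells.
Cr³⁺ + 3e⁻ → Cr, so n(Cr) = 0.4190 / 3 = 0.1397 mol
m(Cr) = 0.1397 × 52.00 = 7.26 g

7.26 g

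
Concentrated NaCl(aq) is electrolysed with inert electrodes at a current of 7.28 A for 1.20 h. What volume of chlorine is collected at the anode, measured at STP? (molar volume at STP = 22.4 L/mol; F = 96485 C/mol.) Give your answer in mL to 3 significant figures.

3650 mL

Charge passed = 7.28 × 4320 = 31450 C
n(e⁻) = 31450 / 96485 = 0.3260 mol
2Cl⁻ → Cl₂ + 2e⁻, so n(Cl₂) = 0.3260 / 2 = 0.1630 mol
V = 0.1630 × 22.4 = 3.651 L
= 3650 mL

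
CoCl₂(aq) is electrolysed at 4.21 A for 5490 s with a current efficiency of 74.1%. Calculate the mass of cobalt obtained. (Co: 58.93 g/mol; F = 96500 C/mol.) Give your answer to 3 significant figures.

Q = 4.21 × 5490 = 23110 C
n(e⁻) = 23110 / 96500 = 0.2395 mol
Co²⁺ + 2e⁻ → Co, so theoretical m(Co) = 0.1198 × 58.93 = 7.060 g
Actual mass = 74.1% × 7.060 = 5.23 g

5.23 g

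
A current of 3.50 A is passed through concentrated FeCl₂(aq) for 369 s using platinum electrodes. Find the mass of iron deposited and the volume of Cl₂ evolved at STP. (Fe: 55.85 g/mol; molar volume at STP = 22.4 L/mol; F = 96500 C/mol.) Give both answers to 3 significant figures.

Q = 3.50 × 369 = 1292 C; n(e⁻) = 1292 / 96500 = 0.01339 mol
Cathode: Fe²⁺ + 2e⁻ → Fe → n(Fe) = 0.01339/2 = 0.006695 mol → 0.374 g
Anode: 2Cl⁻ → Cl₂ + 2e⁻ → n(Cl₂) = 0.01339/2 = 0.006695 mol → 0.150 L

0.374 g Fe; 0.150 L Cl₂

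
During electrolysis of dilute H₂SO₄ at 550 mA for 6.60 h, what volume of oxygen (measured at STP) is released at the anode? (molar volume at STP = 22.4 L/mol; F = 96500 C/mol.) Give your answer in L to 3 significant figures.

0.758 L

Q = 0.550 A × 23760 s = 13070 C
n(e⁻) = Q/F = 13070/96500 = 0.1354 mol
2H₂O → O₂ + 4H⁺ + 4e⁻, so n(O₂) = 0.1354 / 4 = 0.03385 mol
V = 0.03385 × 22.4 = 0.7582 L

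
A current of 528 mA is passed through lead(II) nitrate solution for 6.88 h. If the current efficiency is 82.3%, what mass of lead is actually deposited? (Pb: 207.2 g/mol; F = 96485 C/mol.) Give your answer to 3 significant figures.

11.6 g

Q = 0.528 × 24768 = 13080 C
n(e⁻) = 13080 / 96485 = 0.1356 mol
Pb²⁺ + 2e⁻ → Pb, so theoretical m(Pb) = 0.06780 × 207.2 = 14.05 g
Actual mass = 82.3% × 14.05 = 11.6 g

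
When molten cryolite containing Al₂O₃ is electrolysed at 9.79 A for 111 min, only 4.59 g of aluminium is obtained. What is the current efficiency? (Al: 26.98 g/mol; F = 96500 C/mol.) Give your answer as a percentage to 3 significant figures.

Q = 9.79 × 6660 = 65200 C
n(e⁻) = 65200 / 96500 = 0.6756 mol
Al³⁺ + 3e⁻ → Al, so theoretical n(Al) = 0.2252 mol → 6.076 g
Efficiency = 4.59 / 6.076 = 0.7554 = 75.5%

75.5%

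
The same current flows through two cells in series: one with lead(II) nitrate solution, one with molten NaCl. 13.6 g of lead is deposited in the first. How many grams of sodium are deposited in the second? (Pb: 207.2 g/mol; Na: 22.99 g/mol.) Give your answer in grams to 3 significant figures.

n(Pb) = 13.6 / 207.2 = 0.06564 mol
Pb²⁺ + 2e⁻ → Pb, so n(e⁻) = 2 × 0.06564 = 0.1313 mol
Since the cells are in series, n(e⁻) in the Na cell is also 0.1313 mol.
Na⁺ + e⁻ → Na, so n(Na) = 0.1313 mol
m(Na) = 0.1313 × 22.99 = 3.02 g

3.02 g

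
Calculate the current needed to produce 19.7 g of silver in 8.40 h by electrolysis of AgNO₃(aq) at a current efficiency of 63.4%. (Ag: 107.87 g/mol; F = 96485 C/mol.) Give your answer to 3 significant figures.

n(Ag) = 19.7 / 107.87 = 0.1826 mol
Ag⁺ + e⁻ → Ag, so n(e⁻) = 0.1826 mol
Q = 0.1826 × 96485 / 0.634 = 27790 C
I = Q / t = 27790 / 30240 s = 0.919 A

0.919 A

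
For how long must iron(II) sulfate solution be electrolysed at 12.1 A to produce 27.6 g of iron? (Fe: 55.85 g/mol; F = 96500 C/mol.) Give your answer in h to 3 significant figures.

n(Fe) = 27.6 / 55.85 = 0.4942 mol
Fe²⁺ + 2e⁻ → Fe, so n(e⁻) = 2 × 0.4942 = 0.9884 mol
Q = 0.9884 × 96500 = 95380 C
t = Q / I = 95380 / 12.1 = 7883 s = 2.19 h

2.19 h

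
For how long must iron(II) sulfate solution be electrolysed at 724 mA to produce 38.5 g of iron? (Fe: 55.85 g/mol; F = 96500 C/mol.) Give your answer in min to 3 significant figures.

n(Fe) = 38.5 / 55.85 = 0.6893 mol
Fe²⁺ + 2e⁻ → Fe, so n(e⁻) = 2 × 0.6893 = 1.379 mol
Q = 1.379 × 96500 = 1.331×10^5 C
t = Q / I = 1.331×10^5 / 0.724 = 1.838×10^5 s = 3060 min

3060 min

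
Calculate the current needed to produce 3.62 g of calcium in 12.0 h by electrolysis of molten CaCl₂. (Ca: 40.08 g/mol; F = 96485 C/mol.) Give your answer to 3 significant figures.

n(Ca) = 3.62 / 40.08 = 0.09032 mol
Ca²⁺ + 2e⁻ → Ca, so n(e⁻) = 2 × 0.09032 = 0.1806 mol
Q = 0.1806 × 96485 = 17430 C
I = Q / t = 17430 / 43200 s = 0.403 A

0.403 A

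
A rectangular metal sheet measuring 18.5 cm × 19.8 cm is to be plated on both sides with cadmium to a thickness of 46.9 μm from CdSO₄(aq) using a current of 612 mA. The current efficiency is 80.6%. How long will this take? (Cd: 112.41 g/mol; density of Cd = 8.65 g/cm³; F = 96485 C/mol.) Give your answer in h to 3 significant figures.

Plated area = 2 × 18.5 × 19.8 = 732.6 cm²
Volume = 732.6 × 46.9×10⁻⁴ cm = 3.436 cm³
m(Cd) = 3.436 × 8.65 = 29.72 g
n(Cd) = 29.72 / 112.41 = 0.2644 mol; n(e⁻) = 2 × 0.2644 = 0.5288 mol
Q = 0.5288 × 96485 / 0.806 = 63300 C
t = 63300 / 0.612 = 1.034×10^5 s = 28.7 h

28.7 h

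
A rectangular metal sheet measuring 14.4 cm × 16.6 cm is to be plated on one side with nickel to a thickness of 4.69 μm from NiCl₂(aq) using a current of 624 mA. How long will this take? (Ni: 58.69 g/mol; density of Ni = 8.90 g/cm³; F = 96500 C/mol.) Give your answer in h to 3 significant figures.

1.46 h

Plated area = 14.4 × 16.6 = 239.0 cm²
Volume = 239.0 × 4.69×10⁻⁴ cm = 0.1121 cm³
m(Ni) = 0.1121 × 8.90 = 0.9977 g
n(Ni) = 0.9977 / 58.69 = 0.01700 mol; n(e⁻) = 2 × 0.01700 = 0.03400 mol
Q = 0.03400 × 96500 = 3281 C
t = 3281 / 0.624 = 5258 s = 1.46 h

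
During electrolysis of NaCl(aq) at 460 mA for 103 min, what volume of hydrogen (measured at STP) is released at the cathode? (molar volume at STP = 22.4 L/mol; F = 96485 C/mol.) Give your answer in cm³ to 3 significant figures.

330 cm³

Charge passed = 0.460 × 6180 = 2843 C
n(e⁻) = 2843 / 96485 = 0.02947 mol
2H⁺ + 2e⁻ → H₂, so n(H₂) = 0.02947 / 2 = 0.01474 mol
V = 0.01474 × 22.4 = 0.3302 L
= 330 cm³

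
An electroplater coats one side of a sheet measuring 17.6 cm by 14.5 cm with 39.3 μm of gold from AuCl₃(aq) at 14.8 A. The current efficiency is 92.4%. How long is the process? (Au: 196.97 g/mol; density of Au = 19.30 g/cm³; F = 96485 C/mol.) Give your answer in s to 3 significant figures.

2080 s

Plated area = 17.6 × 14.5 = 255.2 cm²
Volume = 255.2 × 39.3×10⁻⁴ cm = 1.003 cm³
m(Au) = 1.003 × 19.30 = 19.36 g
n(Au) = 19.36 / 196.97 = 0.09829 mol; n(e⁻) = 3 × 0.09829 = 0.2949 mol
Q = 0.2949 × 96485 / 0.924 = 30790 C
t = 30790 / 14.8 = 2080 s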